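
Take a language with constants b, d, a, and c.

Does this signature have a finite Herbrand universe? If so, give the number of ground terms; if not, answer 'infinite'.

There are no function symbols, so every ground term is one of the 4 constants.
The Herbrand universe is {b, d, a, c}, which is finite with 4 elements.

4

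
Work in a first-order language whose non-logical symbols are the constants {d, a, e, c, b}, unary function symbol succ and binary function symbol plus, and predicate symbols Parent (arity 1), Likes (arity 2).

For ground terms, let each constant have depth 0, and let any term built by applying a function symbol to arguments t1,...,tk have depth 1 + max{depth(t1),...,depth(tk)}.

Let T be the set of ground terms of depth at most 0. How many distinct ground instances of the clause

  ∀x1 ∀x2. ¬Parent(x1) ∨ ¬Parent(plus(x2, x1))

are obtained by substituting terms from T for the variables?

25

Ground terms of depth ≤ 0:
  Let N_k count ground terms of depth at most k. Each non-constant term of depth ≤ k is some function symbol applied to depth-≤(k−1) arguments, giving N_k = 5 + N_{k-1} + N_{k-1}^2.
  N_0 = 5
  Explicitly: d, a, e, c, b.
So there are 5 ground terms available for substitution.
There are 2 variables to instantiate (x1, x2), each occurring in at least one literal, so different choices give different ground instances.
Number of ground instances = 5^2 = 25.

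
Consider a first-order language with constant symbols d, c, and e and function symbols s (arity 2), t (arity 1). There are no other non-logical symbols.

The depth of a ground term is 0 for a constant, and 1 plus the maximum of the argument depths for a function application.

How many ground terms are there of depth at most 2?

243

If N_k denotes the number of depth-≤k ground terms, the 3 constants give N_0 = 3, and each function symbol of arity r contributes N_{k-1}^r new terms at level k: N_k = 3 + N_{k-1}^2 + N_{k-1}.
N_0 = 3
N_1 = 3 + 3^2 + 3 = 15
N_2 = 3 + 15^2 + 15 = 243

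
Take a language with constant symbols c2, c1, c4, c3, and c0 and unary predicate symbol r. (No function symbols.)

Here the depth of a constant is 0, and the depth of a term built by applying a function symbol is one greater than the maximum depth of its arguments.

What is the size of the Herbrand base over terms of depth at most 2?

5

First count ground terms of depth ≤ 2.
With no function symbols every ground term is a constant, so there are exactly 5 ground terms at every depth bound.
N_0 = 5
N_1 = 5
N_2 = 5
Explicitly: c2, c1, c4, c3, c0.
So |H| = 5.
Ground atoms are formed by filling each argument slot of a predicate with a term from H, so an r-ary predicate gives |H|^r atoms:
  r: 5
Total ground atoms: 5.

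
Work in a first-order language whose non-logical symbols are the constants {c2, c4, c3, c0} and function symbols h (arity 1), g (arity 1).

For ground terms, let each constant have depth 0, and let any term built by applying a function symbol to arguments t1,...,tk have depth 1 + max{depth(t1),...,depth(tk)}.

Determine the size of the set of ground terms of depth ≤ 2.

28

Let N_k = |{terms of depth ≤ k}|. Then N_0 = 4 and N_k = 4 + N_{k-1} + N_{k-1} for k ≥ 1 (one summand per function symbol, arity giving the exponent).
N_0 = 4
N_1 = 4 + 4 + 4 = 12
N_2 = 4 + 12 + 12 = 28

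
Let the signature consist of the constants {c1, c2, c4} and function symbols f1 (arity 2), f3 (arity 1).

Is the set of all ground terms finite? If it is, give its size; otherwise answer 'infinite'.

The signature has at least one function symbol (f1, arity 2) and at least one constant (c1).
Iterating f1 gives infinitely many distinct ground terms: c1, f1(c1, c1), f1(f1(c1, c1), f1(c1, c1)), ...
So the Herbrand universe is infinite.

infinite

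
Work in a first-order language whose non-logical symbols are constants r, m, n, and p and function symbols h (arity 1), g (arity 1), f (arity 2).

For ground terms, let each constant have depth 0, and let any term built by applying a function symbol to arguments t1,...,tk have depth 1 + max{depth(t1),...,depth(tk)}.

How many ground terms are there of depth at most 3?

714028

Write N_k for the number of ground terms of depth ≤ k. A term of depth ≤ k is either a constant or a function symbol applied to arguments of depth ≤ k−1, so N_k = 4 + N_{k-1} + N_{k-1} + N_{k-1}^2.
N_0 = 4
N_1 = 4 + 4 + 4 + 4^2 = 28
N_2 = 4 + 28 + 28 + 28^2 = 844
N_3 = 4 + 844 + 844 + 844^2 = 714028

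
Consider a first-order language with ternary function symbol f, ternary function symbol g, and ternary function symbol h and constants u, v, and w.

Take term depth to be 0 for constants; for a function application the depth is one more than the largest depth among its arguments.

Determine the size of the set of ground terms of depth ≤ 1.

84

If N_k denotes the number of depth-≤k ground terms, the 3 constants give N_0 = 3, and each function symbol of arity r contributes N_{k-1}^r new terms at level k: N_k = 3 + N_{k-1}^3 + N_{k-1}^3 + N_{k-1}^3.
N_0 = 3
N_1 = 3 + 3^3 + 3^3 + 3^3 = 84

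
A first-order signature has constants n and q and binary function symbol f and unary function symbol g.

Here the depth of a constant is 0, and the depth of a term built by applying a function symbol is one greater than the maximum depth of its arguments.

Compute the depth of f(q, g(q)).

2

depth(g(q)) = 1 + depth(q) = 1 + 0 = 1
depth(f(q, g(q))) = 1 + max(0, 1) = 2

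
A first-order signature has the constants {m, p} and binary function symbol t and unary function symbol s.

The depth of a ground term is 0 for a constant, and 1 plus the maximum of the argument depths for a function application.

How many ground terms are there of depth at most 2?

If N_k denotes the number of depth-≤k ground terms, the 2 constants give N_0 = 2, and each function symbol of arity r contributes N_{k-1}^r new terms at level k: N_k = 2 + N_{k-1}^2 + N_{k-1}.
N_0 = 2
N_1 = 2 + 2^2 + 2 = 8
N_2 = 2 + 8^2 + 8 = 74

74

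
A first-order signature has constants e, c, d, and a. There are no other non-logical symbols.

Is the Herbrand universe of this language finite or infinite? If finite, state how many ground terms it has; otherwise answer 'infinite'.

There are no function symbols, so every ground term is one of the 4 constants.
The Herbrand universe is {e, c, d, a}, which is finite with 4 elements.

4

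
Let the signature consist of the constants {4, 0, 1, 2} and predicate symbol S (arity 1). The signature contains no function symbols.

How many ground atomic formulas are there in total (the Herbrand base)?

With no function symbols, the Herbrand universe is just the 4 constants.
Ground atoms per predicate: S: 4.
Herbrand base size = 4 = 4.

4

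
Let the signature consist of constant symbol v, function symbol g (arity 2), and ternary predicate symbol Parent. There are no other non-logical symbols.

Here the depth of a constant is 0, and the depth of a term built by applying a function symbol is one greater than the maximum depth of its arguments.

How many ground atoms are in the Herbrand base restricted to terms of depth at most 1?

8

First count ground terms of depth ≤ 1.
Write N_k for the number of ground terms of depth ≤ k. A term of depth ≤ k is either a constant or a function symbol applied to arguments of depth ≤ k−1, so N_k = 1 + N_{k-1}^2.
N_0 = 1
N_1 = 1 + 1^2 = 2
So |H| = 2.
Each predicate of arity r yields |H|^r ground atoms (one per choice of an r-tuple from H):
  Parent: 2^3 = 8
Total ground atoms: 8.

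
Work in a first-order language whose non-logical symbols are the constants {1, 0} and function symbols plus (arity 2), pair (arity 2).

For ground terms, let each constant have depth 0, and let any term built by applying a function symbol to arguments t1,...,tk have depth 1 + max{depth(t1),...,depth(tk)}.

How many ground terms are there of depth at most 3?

If N_k denotes the number of depth-≤k ground terms, the 2 constants give N_0 = 2, and each function symbol of arity r contributes N_{k-1}^r new terms at level k: N_k = 2 + N_{k-1}^2 + N_{k-1}^2.
N_0 = 2
N_1 = 2 + 2^2 + 2^2 = 10
N_2 = 2 + 10^2 + 10^2 = 202
N_3 = 2 + 202^2 + 202^2 = 81610

81610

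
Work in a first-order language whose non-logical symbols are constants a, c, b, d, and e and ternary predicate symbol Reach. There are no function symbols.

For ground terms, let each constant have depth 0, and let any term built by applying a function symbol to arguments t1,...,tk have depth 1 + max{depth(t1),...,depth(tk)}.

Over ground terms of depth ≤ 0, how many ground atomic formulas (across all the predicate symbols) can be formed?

First count ground terms of depth ≤ 0.
With no function symbols every ground term is a constant, so there are exactly 5 ground terms at every depth bound.
N_0 = 5
Explicitly: a, c, b, d, e.
So |H| = 5.
A ground atom is a predicate applied to a tuple of terms from H, so the count is the sum over predicates of |H|^arity:
  Reach: 5^3 = 125
Total ground atoms: 125.

125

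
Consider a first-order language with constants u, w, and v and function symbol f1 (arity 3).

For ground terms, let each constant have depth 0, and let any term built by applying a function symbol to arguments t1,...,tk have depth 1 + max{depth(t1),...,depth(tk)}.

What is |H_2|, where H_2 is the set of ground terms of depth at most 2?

If N_k denotes the number of depth-≤k ground terms, the 3 constants give N_0 = 3, and each function symbol of arity r contributes N_{k-1}^r new terms at level k: N_k = 3 + N_{k-1}^3.
N_0 = 3
N_1 = 3 + 3^3 = 30
N_2 = 3 + 30^3 = 27003

27003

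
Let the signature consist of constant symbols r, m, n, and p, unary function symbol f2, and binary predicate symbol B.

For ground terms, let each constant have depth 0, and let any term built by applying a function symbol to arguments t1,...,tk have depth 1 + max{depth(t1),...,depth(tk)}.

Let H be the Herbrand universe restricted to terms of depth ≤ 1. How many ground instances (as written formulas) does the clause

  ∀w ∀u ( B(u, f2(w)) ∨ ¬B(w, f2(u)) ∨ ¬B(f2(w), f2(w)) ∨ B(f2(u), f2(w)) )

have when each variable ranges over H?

Ground terms of depth ≤ 1:
  Write N_k for the number of ground terms of depth ≤ k. A term of depth ≤ k is either a constant or a function symbol applied to arguments of depth ≤ k−1, so N_k = 4 + N_{k-1}.
  N_0 = 4
  N_1 = 4 + 4 = 8
So there are 8 ground terms available for substitution.
There are 2 variables to instantiate (w, u), each occurring in at least one literal, so different choices give different ground instances.
Number of ground instances = 8^2 = 64.

64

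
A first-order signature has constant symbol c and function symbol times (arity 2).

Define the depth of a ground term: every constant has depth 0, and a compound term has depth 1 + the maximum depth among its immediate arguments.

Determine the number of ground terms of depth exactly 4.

651

Let N_k = |{terms of depth ≤ k}|. Then N_0 = 1 and N_k = 1 + N_{k-1}^2 for k ≥ 1 (one summand per function symbol, arity giving the exponent).
N_0 = 1
N_1 = 1 + 1^2 = 2
N_2 = 1 + 2^2 = 5
N_3 = 1 + 5^2 = 26
N_4 = 1 + 26^2 = 677
Terms of depth exactly 4: N_4 − N_3 = 677 − 26 = 651.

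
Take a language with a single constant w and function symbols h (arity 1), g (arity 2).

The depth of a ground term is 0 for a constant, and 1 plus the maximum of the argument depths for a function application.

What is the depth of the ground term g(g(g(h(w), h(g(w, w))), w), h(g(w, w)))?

depth(h(w)) = 1 + depth(w) = 1 + 0 = 1
depth(g(w, w)) = 1 + max(0, 0) = 1
depth(h(g(w, w))) = 1 + depth(g(w, w)) = 1 + 1 = 2
depth(g(h(w), h(g(w, w)))) = 1 + max(1, 2) = 3
depth(g(g(h(w), h(g(w, w))), w)) = 1 + max(3, 0) = 4
depth(g(g(g(h(w), h(g(w, w))), w), h(g(w, w)))) = 1 + max(4, 2) = 5

5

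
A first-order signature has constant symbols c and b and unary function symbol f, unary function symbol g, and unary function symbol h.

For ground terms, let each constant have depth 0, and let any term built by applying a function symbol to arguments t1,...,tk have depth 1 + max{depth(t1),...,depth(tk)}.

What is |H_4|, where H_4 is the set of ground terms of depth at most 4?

Count level by level. With function symbols f/1, g/1, h/1, the terms of depth ≤ k are the 2 constants together with each function applied to depth-≤(k−1) tuples, so N_k = 2 + N_{k-1} + N_{k-1} + N_{k-1}.
N_0 = 2
N_1 = 2 + 2 + 2 + 2 = 8
N_2 = 2 + 8 + 8 + 8 = 26
N_3 = 2 + 26 + 26 + 26 = 80
N_4 = 2 + 80 + 80 + 80 = 242

242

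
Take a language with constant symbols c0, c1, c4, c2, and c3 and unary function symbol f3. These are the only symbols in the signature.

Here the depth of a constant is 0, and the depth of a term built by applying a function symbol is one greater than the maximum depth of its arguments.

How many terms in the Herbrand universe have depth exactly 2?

5

Let N_k = |{terms of depth ≤ k}|. Then N_0 = 5 and N_k = 5 + N_{k-1} for k ≥ 1 (one summand per function symbol, arity giving the exponent).
N_0 = 5
N_1 = 5 + 5 = 10
N_2 = 5 + 10 = 15
Terms of depth exactly 2: N_2 − N_1 = 15 − 10 = 5.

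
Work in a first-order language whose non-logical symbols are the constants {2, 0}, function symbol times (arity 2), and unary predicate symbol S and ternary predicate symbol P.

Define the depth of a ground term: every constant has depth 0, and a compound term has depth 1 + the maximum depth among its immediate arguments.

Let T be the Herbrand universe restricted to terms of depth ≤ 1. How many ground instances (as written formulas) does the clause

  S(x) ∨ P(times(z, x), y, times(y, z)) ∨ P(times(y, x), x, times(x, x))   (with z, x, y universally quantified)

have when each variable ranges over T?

Ground terms of depth ≤ 1:
  If N_k denotes the number of depth-≤k ground terms, the 2 constants give N_0 = 2, and each function symbol of arity r contributes N_{k-1}^r new terms at level k: N_k = 2 + N_{k-1}^2.
  N_0 = 2
  N_1 = 2 + 2^2 = 6
  Explicitly: 2, 0, times(2, 2), times(2, 0), times(0, 2), times(0, 0).
So there are 6 ground terms available for substitution.
The clause has 3 distinct variables (z, x, y), each appearing in the body. In the free term algebra distinct substitutions yield syntactically distinct ground instances.
Number of ground instances = 6^3 = 216.

216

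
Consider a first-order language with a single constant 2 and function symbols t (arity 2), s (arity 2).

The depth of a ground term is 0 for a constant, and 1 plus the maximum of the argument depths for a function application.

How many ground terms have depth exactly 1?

2

Write N_k for the number of ground terms of depth ≤ k. A term of depth ≤ k is either a constant or a function symbol applied to arguments of depth ≤ k−1, so N_k = 1 + N_{k-1}^2 + N_{k-1}^2.
N_0 = 1
N_1 = 1 + 1^2 + 1^2 = 3
Terms of depth exactly 1: N_1 − N_0 = 3 − 1 = 2.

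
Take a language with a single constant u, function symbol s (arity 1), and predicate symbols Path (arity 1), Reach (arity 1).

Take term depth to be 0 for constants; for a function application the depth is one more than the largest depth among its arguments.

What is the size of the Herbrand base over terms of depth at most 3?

8

First count ground terms of depth ≤ 3.
Let N_k = |{terms of depth ≤ k}|. Then N_0 = 1 and N_k = 1 + N_{k-1} for k ≥ 1 (one summand per function symbol, arity giving the exponent).
N_0 = 1
N_1 = 1 + 1 = 2
N_2 = 1 + 2 = 3
N_3 = 1 + 3 = 4
So |H| = 4.
For each predicate symbol, the number of ground atoms is |H| raised to its arity; summing:
  Path: 4;  Reach: 4
Total ground atoms: 4 + 4 = 8.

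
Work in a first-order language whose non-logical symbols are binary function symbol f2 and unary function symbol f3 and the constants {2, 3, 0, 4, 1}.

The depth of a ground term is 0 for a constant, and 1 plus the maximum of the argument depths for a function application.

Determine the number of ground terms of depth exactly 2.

Write N_k for the number of ground terms of depth ≤ k. A term of depth ≤ k is either a constant or a function symbol applied to arguments of depth ≤ k−1, so N_k = 5 + N_{k-1}^2 + N_{k-1}.
N_0 = 5
N_1 = 5 + 5^2 + 5 = 35
N_2 = 5 + 35^2 + 35 = 1265
Terms of depth exactly 2: N_2 − N_1 = 1265 − 35 = 1230.

1230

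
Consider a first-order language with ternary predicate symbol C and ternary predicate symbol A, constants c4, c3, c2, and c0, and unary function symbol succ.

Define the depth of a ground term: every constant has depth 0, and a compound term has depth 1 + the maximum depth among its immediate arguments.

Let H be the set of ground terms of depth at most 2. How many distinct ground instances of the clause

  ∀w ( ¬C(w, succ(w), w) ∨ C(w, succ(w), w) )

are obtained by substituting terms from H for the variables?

Ground terms of depth ≤ 2:
  Let N_k = |{terms of depth ≤ k}|. Then N_0 = 4 and N_k = 4 + N_{k-1} for k ≥ 1 (one summand per function symbol, arity giving the exponent).
  N_0 = 4
  N_1 = 4 + 4 = 8
  N_2 = 4 + 8 = 12
  Explicitly: c4, c3, c2, c0, succ(c4), succ(c3), succ(c2), succ(c0), succ(succ(c4)), succ(succ(c3)), succ(succ(c2)), succ(succ(c0)).
So there are 12 ground terms available for substitution.
The body mentions the single quantified variable w; since ground terms form a free algebra, no two substitutions collapse to the same formula.
Number of ground instances = 12.

12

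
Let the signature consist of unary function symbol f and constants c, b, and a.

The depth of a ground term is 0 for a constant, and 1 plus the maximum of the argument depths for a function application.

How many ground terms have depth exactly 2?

3

Let N_k count ground terms of depth at most k. Each non-constant term of depth ≤ k is some function symbol applied to depth-≤(k−1) arguments, giving N_k = 3 + N_{k-1}.
N_0 = 3
N_1 = 3 + 3 = 6
N_2 = 3 + 6 = 9
Terms of depth exactly 2: N_2 − N_1 = 9 − 6 = 3.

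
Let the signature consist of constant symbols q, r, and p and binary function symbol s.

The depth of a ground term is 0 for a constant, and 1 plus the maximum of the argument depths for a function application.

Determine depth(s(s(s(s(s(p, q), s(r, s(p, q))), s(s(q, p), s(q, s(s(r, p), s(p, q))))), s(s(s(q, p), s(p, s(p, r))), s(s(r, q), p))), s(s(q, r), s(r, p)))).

7

depth(s(p, q)) = 1 + max(0, 0) = 1
depth(s(r, s(p, q))) = 1 + max(0, 1) = 2
depth(s(s(p, q), s(r, s(p, q)))) = 1 + max(1, 2) = 3
depth(s(q, p)) = 1 + max(0, 0) = 1
depth(s(r, p)) = 1 + max(0, 0) = 1
depth(s(s(r, p), s(p, q))) = 1 + max(1, 1) = 2
depth(s(q, s(s(r, p), s(p, q)))) = 1 + max(0, 2) = 3
depth(s(s(q, p), s(q, s(s(r, p), s(p, q))))) = 1 + max(1, 3) = 4
depth(s(s(s(p, q), s(r, s(p, q))), s(s(q, p), s(q, s(s(r, p), s(p, q)))))) = 1 + max(3, 4) = 5
depth(s(p, r)) = 1 + max(0, 0) = 1
depth(s(p, s(p, r))) = 1 + max(0, 1) = 2
depth(s(s(q, p), s(p, s(p, r)))) = 1 + max(1, 2) = 3
depth(s(r, q)) = 1 + max(0, 0) = 1
depth(s(s(r, q), p)) = 1 + max(1, 0) = 2
depth(s(s(s(q, p), s(p, s(p, r))), s(s(r, q), p))) = 1 + max(3, 2) = 4
depth(s(s(s(s(p, q), s(r, s(p, q))), s(s(q, p), s(q, s(s(r, p), s(p, q))))), s(s(s(q, p), s(p, s(p, r))), s(s(r, q), p)))) = 1 + max(5, 4) = 6
depth(s(q, r)) = 1 + max(0, 0) = 1
depth(s(s(q, r), s(r, p))) = 1 + max(1, 1) = 2
depth(s(s(s(s(s(p, q), s(r, s(p, q))), s(s(q, p), s(q, s(s(r, p), s(p, q))))), s(s(s(q, p), s(p, s(p, r))), s(s(r, q), p))), s(s(q, r), s(r, p)))) = 1 + max(6, 2) = 7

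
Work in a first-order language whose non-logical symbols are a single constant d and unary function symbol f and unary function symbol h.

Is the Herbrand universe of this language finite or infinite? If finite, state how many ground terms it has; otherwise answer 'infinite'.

The signature has at least one function symbol (f, arity 1) and at least one constant (d).
Iterating f gives infinitely many distinct ground terms: d, f(d), f(f(d)), ...
So the Herbrand universe is infinite.

infinite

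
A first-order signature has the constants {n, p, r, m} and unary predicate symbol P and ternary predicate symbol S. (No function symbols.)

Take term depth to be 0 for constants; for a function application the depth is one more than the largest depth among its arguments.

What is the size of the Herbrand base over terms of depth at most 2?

First count ground terms of depth ≤ 2.
With no function symbols every ground term is a constant, so there are exactly 4 ground terms at every depth bound.
N_0 = 4
N_1 = 4
N_2 = 4
Explicitly: n, p, r, m.
So |H| = 4.
Each predicate of arity r yields |H|^r ground atoms (one per choice of an r-tuple from H):
  P: 4;  S: 4^3 = 64
Total ground atoms: 4 + 64 = 68.

68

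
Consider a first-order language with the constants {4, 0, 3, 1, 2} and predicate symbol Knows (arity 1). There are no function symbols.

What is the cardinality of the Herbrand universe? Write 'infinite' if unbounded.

5

There are no function symbols, so every ground term is one of the 5 constants.
The Herbrand universe is {4, 0, 3, 1, 2}, which is finite with 5 elements.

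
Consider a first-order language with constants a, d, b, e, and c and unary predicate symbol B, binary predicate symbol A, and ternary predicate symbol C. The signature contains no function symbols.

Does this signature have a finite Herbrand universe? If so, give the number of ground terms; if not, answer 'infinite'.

5

There are no function symbols, so every ground term is one of the 5 constants.
The Herbrand universe is {a, d, b, e, c}, which is finite with 5 elements.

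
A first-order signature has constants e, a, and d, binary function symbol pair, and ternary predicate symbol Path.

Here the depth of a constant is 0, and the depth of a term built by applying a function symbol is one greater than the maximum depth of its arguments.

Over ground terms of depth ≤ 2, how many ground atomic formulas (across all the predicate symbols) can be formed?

First count ground terms of depth ≤ 2.
Let N_k count ground terms of depth at most k. Each non-constant term of depth ≤ k is some function symbol applied to depth-≤(k−1) arguments, giving N_k = 3 + N_{k-1}^2.
N_0 = 3
N_1 = 3 + 3^2 = 12
N_2 = 3 + 12^2 = 147
So |H| = 147.
For each predicate symbol, the number of ground atoms is |H| raised to its arity; summing:
  Path: 147^3 = 3176523
Total ground atoms: 3176523.

3176523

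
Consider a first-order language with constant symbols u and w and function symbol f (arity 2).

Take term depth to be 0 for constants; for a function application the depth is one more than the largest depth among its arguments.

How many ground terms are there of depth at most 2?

Write N_k for the number of ground terms of depth ≤ k. A term of depth ≤ k is either a constant or a function symbol applied to arguments of depth ≤ k−1, so N_k = 2 + N_{k-1}^2.
N_0 = 2
N_1 = 2 + 2^2 = 6
N_2 = 2 + 6^2 = 38

38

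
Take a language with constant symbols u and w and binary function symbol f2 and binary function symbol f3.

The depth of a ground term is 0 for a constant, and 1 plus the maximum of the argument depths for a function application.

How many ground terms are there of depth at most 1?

10

Let N_k = |{terms of depth ≤ k}|. Then N_0 = 2 and N_k = 2 + N_{k-1}^2 + N_{k-1}^2 for k ≥ 1 (one summand per function symbol, arity giving the exponent).
N_0 = 2
N_1 = 2 + 2^2 + 2^2 = 10
Explicitly: u, w, f2(u, u), f2(u, w), f2(w, u), f2(w, w), f3(u, u), f3(u, w), f3(w, u), f3(w, w).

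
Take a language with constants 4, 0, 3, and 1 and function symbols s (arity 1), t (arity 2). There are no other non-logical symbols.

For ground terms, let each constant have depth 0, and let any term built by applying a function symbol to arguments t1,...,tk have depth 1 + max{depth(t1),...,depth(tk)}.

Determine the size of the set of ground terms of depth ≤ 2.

604

Count level by level. With function symbols s/1, t/2, the terms of depth ≤ k are the 4 constants together with each function applied to depth-≤(k−1) tuples, so N_k = 4 + N_{k-1} + N_{k-1}^2.
N_0 = 4
N_1 = 4 + 4 + 4^2 = 24
N_2 = 4 + 24 + 24^2 = 604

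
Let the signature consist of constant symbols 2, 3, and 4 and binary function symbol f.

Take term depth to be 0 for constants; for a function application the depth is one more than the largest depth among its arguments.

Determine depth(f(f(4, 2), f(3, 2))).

2

depth(f(4, 2)) = 1 + max(0, 0) = 1
depth(f(3, 2)) = 1 + max(0, 0) = 1
depth(f(f(4, 2), f(3, 2))) = 1 + max(1, 1) = 2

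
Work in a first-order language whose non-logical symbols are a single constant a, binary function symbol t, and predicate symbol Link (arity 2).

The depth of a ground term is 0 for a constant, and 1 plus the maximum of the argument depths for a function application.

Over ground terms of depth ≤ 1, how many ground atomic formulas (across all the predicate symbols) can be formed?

First count ground terms of depth ≤ 1.
Count level by level. With function symbols t/2, the terms of depth ≤ k are the 1 constant together with each function applied to depth-≤(k−1) tuples, so N_k = 1 + N_{k-1}^2.
N_0 = 1
N_1 = 1 + 1^2 = 2
So |H| = 2.
Each predicate of arity r yields |H|^r ground atoms (one per choice of an r-tuple from H):
  Link: 2^2 = 4
Total ground atoms: 4.

4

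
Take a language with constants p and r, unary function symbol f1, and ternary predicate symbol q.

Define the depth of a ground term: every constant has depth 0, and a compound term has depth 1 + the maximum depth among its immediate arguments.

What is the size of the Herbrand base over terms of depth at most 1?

64

First count ground terms of depth ≤ 1.
Write N_k for the number of ground terms of depth ≤ k. A term of depth ≤ k is either a constant or a function symbol applied to arguments of depth ≤ k−1, so N_k = 2 + N_{k-1}.
N_0 = 2
N_1 = 2 + 2 = 4
Explicitly: p, r, f1(p), f1(r).
So |H| = 4.
Ground atoms are formed by filling each argument slot of a predicate with a term from H, so an r-ary predicate gives |H|^r atoms:
  q: 4^3 = 64
Total ground atoms: 64.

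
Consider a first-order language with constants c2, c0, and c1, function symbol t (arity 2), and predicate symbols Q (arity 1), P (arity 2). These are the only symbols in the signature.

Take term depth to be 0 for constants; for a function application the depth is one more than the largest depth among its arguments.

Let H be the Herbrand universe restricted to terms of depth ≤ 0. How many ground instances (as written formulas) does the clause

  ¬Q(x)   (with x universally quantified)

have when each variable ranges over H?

3

Ground terms of depth ≤ 0:
  Count level by level. With function symbols t/2, the terms of depth ≤ k are the 3 constants together with each function applied to depth-≤(k−1) tuples, so N_k = 3 + N_{k-1}^2.
  N_0 = 3
So there are 3 ground terms available for substitution.
The variable x ranges independently over the available ground terms, and distinct assignments produce distinct instances.
Number of ground instances = 3.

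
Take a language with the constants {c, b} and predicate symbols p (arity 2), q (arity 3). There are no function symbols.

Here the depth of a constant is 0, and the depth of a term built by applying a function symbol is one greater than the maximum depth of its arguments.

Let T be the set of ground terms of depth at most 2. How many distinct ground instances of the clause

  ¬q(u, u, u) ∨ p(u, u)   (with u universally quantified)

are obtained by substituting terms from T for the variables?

Ground terms of depth ≤ 2:
  With no function symbols every ground term is a constant, so there are exactly 2 ground terms at every depth bound.
  N_0 = 2
  N_1 = 2
  N_2 = 2
So there are 2 ground terms available for substitution.
The variable u ranges independently over the available ground terms, and distinct assignments produce distinct instances.
Number of ground instances = 2.

2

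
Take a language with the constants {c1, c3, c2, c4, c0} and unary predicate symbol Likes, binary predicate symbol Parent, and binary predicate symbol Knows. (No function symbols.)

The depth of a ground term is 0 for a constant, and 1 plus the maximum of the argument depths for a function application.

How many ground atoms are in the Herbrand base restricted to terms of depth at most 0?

First count ground terms of depth ≤ 0.
With no function symbols every ground term is a constant, so there are exactly 5 ground terms at every depth bound.
N_0 = 5
Explicitly: c1, c3, c2, c4, c0.
So |H| = 5.
Each predicate of arity r yields |H|^r ground atoms (one per choice of an r-tuple from H):
  Likes: 5;  Parent: 5^2 = 25;  Knows: 5^2 = 25
Total ground atoms: 5 + 25 + 25 = 55.

55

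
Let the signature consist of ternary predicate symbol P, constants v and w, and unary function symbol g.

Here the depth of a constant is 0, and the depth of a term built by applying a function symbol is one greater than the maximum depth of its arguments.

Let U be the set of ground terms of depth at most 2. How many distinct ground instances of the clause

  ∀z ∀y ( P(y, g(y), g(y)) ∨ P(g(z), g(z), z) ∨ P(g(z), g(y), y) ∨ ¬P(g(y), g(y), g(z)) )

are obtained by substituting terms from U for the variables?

36

Ground terms of depth ≤ 2:
  Write N_k for the number of ground terms of depth ≤ k. A term of depth ≤ k is either a constant or a function symbol applied to arguments of depth ≤ k−1, so N_k = 2 + N_{k-1}.
  N_0 = 2
  N_1 = 2 + 2 = 4
  N_2 = 2 + 4 = 6
  Explicitly: v, w, g(v), g(w), g(g(v)), g(g(w)).
So there are 6 ground terms available for substitution.
The body mentions every one of the 2 quantified variables; since ground terms form a free algebra, no two substitutions collapse to the same formula.
Number of ground instances = 6^2 = 36.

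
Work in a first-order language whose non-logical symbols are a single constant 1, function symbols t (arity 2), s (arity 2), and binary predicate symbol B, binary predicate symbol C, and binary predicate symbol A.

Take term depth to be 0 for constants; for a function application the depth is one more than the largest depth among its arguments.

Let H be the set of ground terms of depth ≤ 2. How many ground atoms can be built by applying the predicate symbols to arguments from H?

First count ground terms of depth ≤ 2.
Count level by level. With function symbols t/2, s/2, the terms of depth ≤ k are the 1 constant together with each function applied to depth-≤(k−1) tuples, so N_k = 1 + N_{k-1}^2 + N_{k-1}^2.
N_0 = 1
N_1 = 1 + 1^2 + 1^2 = 3
N_2 = 1 + 3^2 + 3^2 = 19
So |H| = 19.
Ground atoms are formed by filling each argument slot of a predicate with a term from H, so an r-ary predicate gives |H|^r atoms:
  B: 19^2 = 361;  C: 19^2 = 361;  A: 19^2 = 361
Total ground atoms: 361 + 361 + 361 = 1083.

1083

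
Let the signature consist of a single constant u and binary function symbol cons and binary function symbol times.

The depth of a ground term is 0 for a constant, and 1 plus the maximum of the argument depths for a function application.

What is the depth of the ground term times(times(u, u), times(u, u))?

depth(times(u, u)) = 1 + max(0, 0) = 1
depth(times(times(u, u), times(u, u))) = 1 + max(1, 1) = 2

2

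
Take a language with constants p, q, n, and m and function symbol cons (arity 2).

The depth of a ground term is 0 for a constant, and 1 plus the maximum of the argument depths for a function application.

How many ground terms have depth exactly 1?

If N_k denotes the number of depth-≤k ground terms, the 4 constants give N_0 = 4, and each function symbol of arity r contributes N_{k-1}^r new terms at level k: N_k = 4 + N_{k-1}^2.
N_0 = 4
N_1 = 4 + 4^2 = 20
Terms of depth exactly 1: N_1 − N_0 = 20 − 4 = 16.

16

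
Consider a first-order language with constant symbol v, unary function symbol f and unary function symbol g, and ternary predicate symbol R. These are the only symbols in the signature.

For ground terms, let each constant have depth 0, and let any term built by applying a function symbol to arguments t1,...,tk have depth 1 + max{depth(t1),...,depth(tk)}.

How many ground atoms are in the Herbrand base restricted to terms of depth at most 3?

First count ground terms of depth ≤ 3.
Count level by level. With function symbols f/1, g/1, the terms of depth ≤ k are the 1 constant together with each function applied to depth-≤(k−1) tuples, so N_k = 1 + N_{k-1} + N_{k-1}.
N_0 = 1
N_1 = 1 + 1 + 1 = 3
N_2 = 1 + 3 + 3 = 7
N_3 = 1 + 7 + 7 = 15
So |H| = 15.
Each predicate of arity r yields |H|^r ground atoms (one per choice of an r-tuple from H):
  R: 15^3 = 3375
Total ground atoms: 3375.

3375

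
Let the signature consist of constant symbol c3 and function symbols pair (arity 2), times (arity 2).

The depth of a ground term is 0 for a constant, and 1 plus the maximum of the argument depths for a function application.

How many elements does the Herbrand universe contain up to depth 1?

Write N_k for the number of ground terms of depth ≤ k. A term of depth ≤ k is either a constant or a function symbol applied to arguments of depth ≤ k−1, so N_k = 1 + N_{k-1}^2 + N_{k-1}^2.
N_0 = 1
N_1 = 1 + 1^2 + 1^2 = 3

3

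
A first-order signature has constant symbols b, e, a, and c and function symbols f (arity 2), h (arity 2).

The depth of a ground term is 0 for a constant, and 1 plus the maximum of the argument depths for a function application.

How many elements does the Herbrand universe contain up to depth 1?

Write N_k for the number of ground terms of depth ≤ k. A term of depth ≤ k is either a constant or a function symbol applied to arguments of depth ≤ k−1, so N_k = 4 + N_{k-1}^2 + N_{k-1}^2.
N_0 = 4
N_1 = 4 + 4^2 + 4^2 = 36

36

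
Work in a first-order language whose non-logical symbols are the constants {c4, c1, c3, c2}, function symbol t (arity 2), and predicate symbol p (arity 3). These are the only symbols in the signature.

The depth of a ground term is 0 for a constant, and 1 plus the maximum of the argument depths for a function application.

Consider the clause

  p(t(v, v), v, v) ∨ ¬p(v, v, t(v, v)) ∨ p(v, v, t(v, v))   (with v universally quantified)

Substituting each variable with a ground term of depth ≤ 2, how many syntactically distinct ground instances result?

Ground terms of depth ≤ 2:
  Count level by level. With function symbols t/2, the terms of depth ≤ k are the 4 constants together with each function applied to depth-≤(k−1) tuples, so N_k = 4 + N_{k-1}^2.
  N_0 = 4
  N_1 = 4 + 4^2 = 20
  N_2 = 4 + 20^2 = 404
So there are 404 ground terms available for substitution.
There is 1 variable to instantiate (v),  occurring in at least one literal, so different choices give different ground instances.
Number of ground instances = 404.

404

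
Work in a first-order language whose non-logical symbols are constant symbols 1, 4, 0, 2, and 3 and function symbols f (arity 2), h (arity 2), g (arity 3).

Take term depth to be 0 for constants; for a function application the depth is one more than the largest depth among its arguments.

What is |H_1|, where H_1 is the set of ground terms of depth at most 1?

Write N_k for the number of ground terms of depth ≤ k. A term of depth ≤ k is either a constant or a function symbol applied to arguments of depth ≤ k−1, so N_k = 5 + N_{k-1}^2 + N_{k-1}^2 + N_{k-1}^3.
N_0 = 5
N_1 = 5 + 5^2 + 5^2 + 5^3 = 180

180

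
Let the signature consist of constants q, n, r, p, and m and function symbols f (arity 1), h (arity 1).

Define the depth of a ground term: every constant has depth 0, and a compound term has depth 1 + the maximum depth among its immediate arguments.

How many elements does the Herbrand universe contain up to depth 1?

15

Let N_k count ground terms of depth at most k. Each non-constant term of depth ≤ k is some function symbol applied to depth-≤(k−1) arguments, giving N_k = 5 + N_{k-1} + N_{k-1}.
N_0 = 5
N_1 = 5 + 5 + 5 = 15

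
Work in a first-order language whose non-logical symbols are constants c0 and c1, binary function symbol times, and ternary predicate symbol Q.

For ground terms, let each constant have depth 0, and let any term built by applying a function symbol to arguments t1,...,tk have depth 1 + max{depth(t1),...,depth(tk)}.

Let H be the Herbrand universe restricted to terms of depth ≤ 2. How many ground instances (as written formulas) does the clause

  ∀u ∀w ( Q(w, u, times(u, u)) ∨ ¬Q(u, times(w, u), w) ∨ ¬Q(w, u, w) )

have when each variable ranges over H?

1444

Ground terms of depth ≤ 2:
  Write N_k for the number of ground terms of depth ≤ k. A term of depth ≤ k is either a constant or a function symbol applied to arguments of depth ≤ k−1, so N_k = 2 + N_{k-1}^2.
  N_0 = 2
  N_1 = 2 + 2^2 = 6
  N_2 = 2 + 6^2 = 38
So there are 38 ground terms available for substitution.
The body mentions every one of the 2 quantified variables; since ground terms form a free algebra, no two substitutions collapse to the same formula.
Number of ground instances = 38^2 = 1444.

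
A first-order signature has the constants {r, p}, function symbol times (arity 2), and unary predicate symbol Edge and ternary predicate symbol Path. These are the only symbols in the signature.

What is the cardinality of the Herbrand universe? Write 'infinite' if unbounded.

infinite

The signature has at least one function symbol (times, arity 2) and at least one constant (r).
Iterating times gives infinitely many distinct ground terms: r, times(r, r), times(times(r, r), times(r, r)), ...
So the Herbrand universe is infinite.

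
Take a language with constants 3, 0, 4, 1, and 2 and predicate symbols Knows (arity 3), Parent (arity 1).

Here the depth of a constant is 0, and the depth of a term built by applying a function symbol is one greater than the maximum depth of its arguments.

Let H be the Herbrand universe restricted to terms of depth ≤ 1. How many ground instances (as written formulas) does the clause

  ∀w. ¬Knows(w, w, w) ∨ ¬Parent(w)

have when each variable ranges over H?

Ground terms of depth ≤ 1:
  With no function symbols every ground term is a constant, so there are exactly 5 ground terms at every depth bound.
  N_0 = 5
  N_1 = 5
  Explicitly: 3, 0, 4, 1, 2.
So there are 5 ground terms available for substitution.
There is 1 variable to instantiate (w),  occurring in at least one literal, so different choices give different ground instances.
Number of ground instances = 5.

5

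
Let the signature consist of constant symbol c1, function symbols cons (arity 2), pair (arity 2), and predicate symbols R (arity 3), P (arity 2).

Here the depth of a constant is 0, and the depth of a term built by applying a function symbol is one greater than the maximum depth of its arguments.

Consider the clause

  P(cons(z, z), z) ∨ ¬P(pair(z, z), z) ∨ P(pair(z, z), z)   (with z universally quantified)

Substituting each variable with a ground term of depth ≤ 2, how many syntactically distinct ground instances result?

19

Ground terms of depth ≤ 2:
  Let N_k count ground terms of depth at most k. Each non-constant term of depth ≤ k is some function symbol applied to depth-≤(k−1) arguments, giving N_k = 1 + N_{k-1}^2 + N_{k-1}^2.
  N_0 = 1
  N_1 = 1 + 1^2 + 1^2 = 3
  N_2 = 1 + 3^2 + 3^2 = 19
So there are 19 ground terms available for substitution.
There is 1 variable to instantiate (z),  occurring in at least one literal, so different choices give different ground instances.
Number of ground instances = 19.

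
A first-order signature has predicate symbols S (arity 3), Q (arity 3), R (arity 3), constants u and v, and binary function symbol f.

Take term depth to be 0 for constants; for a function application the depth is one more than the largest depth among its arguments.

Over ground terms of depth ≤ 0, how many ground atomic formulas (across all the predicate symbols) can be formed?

24

First count ground terms of depth ≤ 0.
Count level by level. With function symbols f/2, the terms of depth ≤ k are the 2 constants together with each function applied to depth-≤(k−1) tuples, so N_k = 2 + N_{k-1}^2.
N_0 = 2
So |H| = 2.
For each predicate symbol, the number of ground atoms is |H| raised to its arity; summing:
  S: 2^3 = 8;  Q: 2^3 = 8;  R: 2^3 = 8
Total ground atoms: 8 + 8 + 8 = 24.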